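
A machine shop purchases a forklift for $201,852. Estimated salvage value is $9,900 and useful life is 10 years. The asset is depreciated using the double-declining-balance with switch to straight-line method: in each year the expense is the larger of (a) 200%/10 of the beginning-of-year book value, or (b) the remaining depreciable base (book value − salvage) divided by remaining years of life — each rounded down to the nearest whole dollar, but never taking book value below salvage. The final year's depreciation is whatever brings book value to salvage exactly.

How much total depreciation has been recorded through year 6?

Depreciable base = $201,852 − $9,900 = $191,952.
Year 1: DB = ⌊$201,852 × 200%/10⌋ = $40,370; SL = ⌊$191,952/10⌋ = $19,195 → take DB $40,370. Book value $161,482.
Year 2: DB = ⌊$161,482 × 200%/10⌋ = $32,296; SL = ⌊$151,582/9⌋ = $16,842 → take DB $32,296. Book value $129,186.
Year 3: DB = ⌊$129,186 × 200%/10⌋ = $25,837; SL = ⌊$119,286/8⌋ = $14,910 → take DB $25,837. Book value $103,349.
Year 4: DB = ⌊$103,349 × 200%/10⌋ = $20,669; SL = ⌊$93,449/7⌋ = $13,349 → take DB $20,669. Book value $82,680.
Year 5: DB = ⌊$82,680 × 200%/10⌋ = $16,536; SL = ⌊$72,780/6⌋ = $12,130 → take DB $16,536. Book value $66,144.
Year 6: DB = ⌊$66,144 × 200%/10⌋ = $13,228; SL = ⌊$56,244/5⌋ = $11,248 → take DB $13,228. Book value $52,916.
Accumulated through year 6 = $201,852 − $52,916 = $148,936.

$148,936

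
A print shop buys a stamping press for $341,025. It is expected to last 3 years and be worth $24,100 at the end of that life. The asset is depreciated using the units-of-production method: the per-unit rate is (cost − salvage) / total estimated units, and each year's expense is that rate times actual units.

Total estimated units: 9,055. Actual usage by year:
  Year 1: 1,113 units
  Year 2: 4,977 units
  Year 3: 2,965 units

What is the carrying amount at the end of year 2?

Depreciable base = $341,025 − $24,100 = $316,925.
Rate = $316,925 / 9,055 units = $35 per unit.
Year 1: 1,113 × $35 = $38,955. Book value $302,070.
Year 2: 4,977 × $35 = $174,195. Book value $127,875.

$127,875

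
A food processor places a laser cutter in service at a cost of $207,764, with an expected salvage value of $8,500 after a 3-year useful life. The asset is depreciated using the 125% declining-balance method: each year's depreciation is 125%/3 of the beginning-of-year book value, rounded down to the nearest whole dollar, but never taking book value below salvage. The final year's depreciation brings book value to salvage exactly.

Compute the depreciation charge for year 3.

$62,198

Depreciable base = $207,764 − $8,500 = $199,264.
Year 1: ⌊$207,764 × 125%/3⌋ = $86,568. Book value $121,196.
Year 2: ⌊$121,196 × 125%/3⌋ = $50,498. Book value $70,698.
Year 3 (final): $70,698 − $8,500 = $62,198. Book value $8,500.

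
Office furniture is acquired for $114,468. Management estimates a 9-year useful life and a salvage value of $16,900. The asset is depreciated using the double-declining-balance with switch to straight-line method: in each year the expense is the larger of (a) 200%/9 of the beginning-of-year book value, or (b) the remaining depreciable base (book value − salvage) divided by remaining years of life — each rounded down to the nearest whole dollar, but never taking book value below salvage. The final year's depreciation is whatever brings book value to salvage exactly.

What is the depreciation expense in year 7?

$5,631

Depreciable base = $114,468 − $16,900 = $97,568.
Year 1: DB = ⌊$114,468 × 200%/9⌋ = $25,437; SL = ⌊$97,568/9⌋ = $10,840 → take DB $25,437. Book value $89,031.
Year 2: DB = ⌊$89,031 × 200%/9⌋ = $19,784; SL = ⌊$72,131/8⌋ = $9,016 → take DB $19,784. Book value $69,247.
Year 3: DB = ⌊$69,247 × 200%/9⌋ = $15,388; SL = ⌊$52,347/7⌋ = $7,478 → take DB $15,388. Book value $53,859.
Year 4: DB = ⌊$53,859 × 200%/9⌋ = $11,968; SL = ⌊$36,959/6⌋ = $6,159 → take DB $11,968. Book value $41,891.
Year 5: DB = ⌊$41,891 × 200%/9⌋ = $9,309; SL = ⌊$24,991/5⌋ = $4,998 → take DB $9,309. Book value $32,582.
Year 6: DB = ⌊$32,582 × 200%/9⌋ = $7,240; SL = ⌊$15,682/4⌋ = $3,920 → take DB $7,240. Book value $25,342.
Year 7: DB = ⌊$25,342 × 200%/9⌋ = $5,631; SL = ⌊$8,442/3⌋ = $2,814 → take DB $5,631. Book value $19,711.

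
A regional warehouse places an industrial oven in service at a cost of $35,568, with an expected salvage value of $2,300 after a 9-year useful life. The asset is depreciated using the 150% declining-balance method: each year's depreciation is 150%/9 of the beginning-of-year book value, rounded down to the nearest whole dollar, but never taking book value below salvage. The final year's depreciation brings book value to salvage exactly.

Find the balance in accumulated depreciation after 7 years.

Depreciable base = $35,568 − $2,300 = $33,268.
Year 1: ⌊$35,568 × 150%/9⌋ = $5,928. Book value $29,640.
Year 2: ⌊$29,640 × 150%/9⌋ = $4,940. Book value $24,700.
Year 3: ⌊$24,700 × 150%/9⌋ = $4,116. Book value $20,584.
Year 4: ⌊$20,584 × 150%/9⌋ = $3,430. Book value $17,154.
Year 5: ⌊$17,154 × 150%/9⌋ = $2,859. Book value $14,295.
Year 6: ⌊$14,295 × 150%/9⌋ = $2,382. Book value $11,913.
Year 7: ⌊$11,913 × 150%/9⌋ = $1,985. Book value $9,928.
Accumulated through year 7 = $35,568 − $9,928 = $25,640.

$25,640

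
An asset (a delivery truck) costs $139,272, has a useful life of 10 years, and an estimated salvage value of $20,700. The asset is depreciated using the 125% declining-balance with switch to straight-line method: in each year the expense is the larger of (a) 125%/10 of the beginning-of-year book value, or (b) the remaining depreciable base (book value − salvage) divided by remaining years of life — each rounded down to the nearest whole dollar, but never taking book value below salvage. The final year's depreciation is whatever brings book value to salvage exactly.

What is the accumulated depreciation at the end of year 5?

$67,836

Depreciable base = $139,272 − $20,700 = $118,572.
Year 1: DB = ⌊$139,272 × 125%/10⌋ = $17,409; SL = ⌊$118,572/10⌋ = $11,857 → take DB $17,409. Book value $121,863.
Year 2: DB = ⌊$121,863 × 125%/10⌋ = $15,232; SL = ⌊$101,163/9⌋ = $11,240 → take DB $15,232. Book value $106,631.
Year 3: DB = ⌊$106,631 × 125%/10⌋ = $13,328; SL = ⌊$85,931/8⌋ = $10,741 → take DB $13,328. Book value $93,303.
Year 4: DB = ⌊$93,303 × 125%/10⌋ = $11,662; SL = ⌊$72,603/7⌋ = $10,371 → take DB $11,662. Book value $81,641.
Year 5: DB = ⌊$81,641 × 125%/10⌋ = $10,205; SL = ⌊$60,941/6⌋ = $10,156 → take DB $10,205. Book value $71,436.
Accumulated through year 5 = $139,272 − $71,436 = $67,836.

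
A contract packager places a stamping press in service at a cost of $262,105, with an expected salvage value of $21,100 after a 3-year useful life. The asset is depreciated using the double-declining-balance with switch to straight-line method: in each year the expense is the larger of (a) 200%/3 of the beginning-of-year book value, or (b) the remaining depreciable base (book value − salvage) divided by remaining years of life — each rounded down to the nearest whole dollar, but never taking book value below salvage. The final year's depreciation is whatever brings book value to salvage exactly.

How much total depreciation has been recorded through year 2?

$232,982

Depreciable base = $262,105 − $21,100 = $241,005.
Year 1: DB = ⌊$262,105 × 200%/3⌋ = $174,736; SL = ⌊$241,005/3⌋ = $80,335 → take DB $174,736. Book value $87,369.
Year 2: DB = ⌊$87,369 × 200%/3⌋ = $58,246; SL = ⌊$66,269/2⌋ = $33,134 → take DB $58,246. Book value $29,123.
Accumulated through year 2 = $262,105 − $29,123 = $232,982.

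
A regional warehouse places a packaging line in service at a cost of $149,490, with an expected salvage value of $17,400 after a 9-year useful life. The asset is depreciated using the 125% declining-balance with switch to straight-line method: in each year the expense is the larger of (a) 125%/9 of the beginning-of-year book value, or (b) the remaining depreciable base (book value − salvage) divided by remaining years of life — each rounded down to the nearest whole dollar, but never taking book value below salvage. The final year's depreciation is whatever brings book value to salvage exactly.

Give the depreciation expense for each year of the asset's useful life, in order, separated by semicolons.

$20,762; $17,878; $15,395; $13,257; $12,959; $12,959; $12,960; $12,960; $12,960

Depreciable base = $149,490 − $17,400 = $132,090.
Year 1: DB = ⌊$149,490 × 125%/9⌋ = $20,762; SL = ⌊$132,090/9⌋ = $14,676 → take DB $20,762. Book value $128,728.
Year 2: DB = ⌊$128,728 × 125%/9⌋ = $17,878; SL = ⌊$111,328/8⌋ = $13,916 → take DB $17,878. Book value $110,850.
Year 3: DB = ⌊$110,850 × 125%/9⌋ = $15,395; SL = ⌊$93,450/7⌋ = $13,350 → take DB $15,395. Book value $95,455.
Year 4: DB = ⌊$95,455 × 125%/9⌋ = $13,257; SL = ⌊$78,055/6⌋ = $13,009 → take DB $13,257. Book value $82,198.
Year 5: DB = ⌊$82,198 × 125%/9⌋ = $11,416; SL = ⌊$64,798/5⌋ = $12,959 → take SL $12,959. Book value $69,239.
Year 6: DB = ⌊$69,239 × 125%/9⌋ = $9,616; SL = ⌊$51,839/4⌋ = $12,959 → take SL $12,959. Book value $56,280.
Year 7: DB = ⌊$56,280 × 125%/9⌋ = $7,816; SL = ⌊$38,880/3⌋ = $12,960 → take SL $12,960. Book value $43,320.
Year 8: DB = ⌊$43,320 × 125%/9⌋ = $6,016; SL = ⌊$25,920/2⌋ = $12,960 → take SL $12,960. Book value $30,360.
Year 9 (final): $30,360 − $17,400 = $12,960. Book value $17,400.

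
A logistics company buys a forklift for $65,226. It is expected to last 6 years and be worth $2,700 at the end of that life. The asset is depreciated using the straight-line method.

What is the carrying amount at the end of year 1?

Depreciable base = $65,226 − $2,700 = $62,526.
Annual expense = $62,526 / 6 = $10,421.
End of year 1: book value $54,805.

$54,805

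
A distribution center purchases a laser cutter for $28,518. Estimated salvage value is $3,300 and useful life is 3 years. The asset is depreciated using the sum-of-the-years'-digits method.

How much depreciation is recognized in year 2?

Depreciable base = $28,518 − $3,300 = $25,218.
Sum of the years' digits = 3+2+1 = 6.
Year 1: $25,218 × 3/6 = $12,609. Book value $15,909.
Year 2: $25,218 × 2/6 = $8,406. Book value $7,503.

$8,406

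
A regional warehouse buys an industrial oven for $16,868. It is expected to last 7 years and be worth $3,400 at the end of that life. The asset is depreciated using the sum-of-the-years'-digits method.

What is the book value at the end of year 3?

$8,210

Depreciable base = $16,868 − $3,400 = $13,468.
Sum of the years' digits = 7+6+5+4+3+2+1 = 28.
Year 1: $13,468 × 7/28 = $3,367. Book value $13,501.
Year 2: $13,468 × 6/28 = $2,886. Book value $10,615.
Year 3: $13,468 × 5/28 = $2,405. Book value $8,210.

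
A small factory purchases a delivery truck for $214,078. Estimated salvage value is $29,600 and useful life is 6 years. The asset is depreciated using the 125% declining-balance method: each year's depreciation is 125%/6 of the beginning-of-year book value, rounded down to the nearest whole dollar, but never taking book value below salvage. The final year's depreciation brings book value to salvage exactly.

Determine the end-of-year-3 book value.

$106,219

Depreciable base = $214,078 − $29,600 = $184,478.
Year 1: ⌊$214,078 × 125%/6⌋ = $44,599. Book value $169,479.
Year 2: ⌊$169,479 × 125%/6⌋ = $35,308. Book value $134,171.
Year 3: ⌊$134,171 × 125%/6⌋ = $27,952. Book value $106,219.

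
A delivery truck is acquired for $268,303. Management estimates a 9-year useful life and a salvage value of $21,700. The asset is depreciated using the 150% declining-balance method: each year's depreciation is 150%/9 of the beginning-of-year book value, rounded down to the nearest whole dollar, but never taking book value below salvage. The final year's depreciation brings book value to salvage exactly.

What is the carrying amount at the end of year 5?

$107,826

Depreciable base = $268,303 − $21,700 = $246,603.
Year 1: ⌊$268,303 × 150%/9⌋ = $44,717. Book value $223,586.
Year 2: ⌊$223,586 × 150%/9⌋ = $37,264. Book value $186,322.
Year 3: ⌊$186,322 × 150%/9⌋ = $31,053. Book value $155,269.
Year 4: ⌊$155,269 × 150%/9⌋ = $25,878. Book value $129,391.
Year 5: ⌊$129,391 × 150%/9⌋ = $21,565. Book value $107,826.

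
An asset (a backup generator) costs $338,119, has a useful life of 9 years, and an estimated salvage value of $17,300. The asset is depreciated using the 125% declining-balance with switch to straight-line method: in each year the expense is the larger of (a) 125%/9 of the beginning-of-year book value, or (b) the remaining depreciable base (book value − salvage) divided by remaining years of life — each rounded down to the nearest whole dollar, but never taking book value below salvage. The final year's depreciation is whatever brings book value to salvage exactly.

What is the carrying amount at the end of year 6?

Depreciable base = $338,119 − $17,300 = $320,819.
Year 1: DB = ⌊$338,119 × 125%/9⌋ = $46,960; SL = ⌊$320,819/9⌋ = $35,646 → take DB $46,960. Book value $291,159.
Year 2: DB = ⌊$291,159 × 125%/9⌋ = $40,438; SL = ⌊$273,859/8⌋ = $34,232 → take DB $40,438. Book value $250,721.
Year 3: DB = ⌊$250,721 × 125%/9⌋ = $34,822; SL = ⌊$233,421/7⌋ = $33,345 → take DB $34,822. Book value $215,899.
Year 4: DB = ⌊$215,899 × 125%/9⌋ = $29,985; SL = ⌊$198,599/6⌋ = $33,099 → take SL $33,099. Book value $182,800.
Year 5: DB = ⌊$182,800 × 125%/9⌋ = $25,388; SL = ⌊$165,500/5⌋ = $33,100 → take SL $33,100. Book value $149,700.
Year 6: DB = ⌊$149,700 × 125%/9⌋ = $20,791; SL = ⌊$132,400/4⌋ = $33,100 → take SL $33,100. Book value $116,600.

$116,600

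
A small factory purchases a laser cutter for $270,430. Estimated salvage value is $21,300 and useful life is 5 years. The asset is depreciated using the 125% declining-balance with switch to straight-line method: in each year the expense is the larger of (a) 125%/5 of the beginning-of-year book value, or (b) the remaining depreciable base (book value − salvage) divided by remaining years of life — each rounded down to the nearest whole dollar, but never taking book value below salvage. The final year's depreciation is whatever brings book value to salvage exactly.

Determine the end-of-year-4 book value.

$64,906

Depreciable base = $270,430 − $21,300 = $249,130.
Year 1: DB = ⌊$270,430 × 125%/5⌋ = $67,607; SL = ⌊$249,130/5⌋ = $49,826 → take DB $67,607. Book value $202,823.
Year 2: DB = ⌊$202,823 × 125%/5⌋ = $50,705; SL = ⌊$181,523/4⌋ = $45,380 → take DB $50,705. Book value $152,118.
Year 3: DB = ⌊$152,118 × 125%/5⌋ = $38,029; SL = ⌊$130,818/3⌋ = $43,606 → take SL $43,606. Book value $108,512.
Year 4: DB = ⌊$108,512 × 125%/5⌋ = $27,128; SL = ⌊$87,212/2⌋ = $43,606 → take SL $43,606. Book value $64,906.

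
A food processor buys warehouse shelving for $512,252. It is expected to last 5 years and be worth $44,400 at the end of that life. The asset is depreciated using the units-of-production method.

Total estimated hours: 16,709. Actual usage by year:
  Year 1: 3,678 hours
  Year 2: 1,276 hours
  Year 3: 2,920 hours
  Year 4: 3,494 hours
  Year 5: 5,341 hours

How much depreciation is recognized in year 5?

Depreciable base = $512,252 − $44,400 = $467,852.
Rate = $467,852 / 16,709 hours = $28 per hour.
Year 1: 3,678 × $28 = $102,984. Book value $409,268.
Year 2: 1,276 × $28 = $35,728. Book value $373,540.
Year 3: 2,920 × $28 = $81,760. Book value $291,780.
Year 4: 3,494 × $28 = $97,832. Book value $193,948.
Year 5: 5,341 × $28 = $149,548. Book value $44,400.

$149,548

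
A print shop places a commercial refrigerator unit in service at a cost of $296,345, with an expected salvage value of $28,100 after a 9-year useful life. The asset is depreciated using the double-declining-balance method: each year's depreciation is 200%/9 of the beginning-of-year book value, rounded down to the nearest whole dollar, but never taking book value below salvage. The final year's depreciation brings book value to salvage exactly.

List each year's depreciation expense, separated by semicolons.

$65,854; $51,220; $39,838; $30,985; $24,099; $18,744; $14,578; $11,339; $11,588

Depreciable base = $296,345 − $28,100 = $268,245.
Year 1: ⌊$296,345 × 200%/9⌋ = $65,854. Book value $230,491.
Year 2: ⌊$230,491 × 200%/9⌋ = $51,220. Book value $179,271.
Year 3: ⌊$179,271 × 200%/9⌋ = $39,838. Book value $139,433.
Year 4: ⌊$139,433 × 200%/9⌋ = $30,985. Book value $108,448.
Year 5: ⌊$108,448 × 200%/9⌋ = $24,099. Book value $84,349.
Year 6: ⌊$84,349 × 200%/9⌋ = $18,744. Book value $65,605.
Year 7: ⌊$65,605 × 200%/9⌋ = $14,578. Book value $51,027.
Year 8: ⌊$51,027 × 200%/9⌋ = $11,339. Book value $39,688.
Year 9 (final): $39,688 − $28,100 = $11,588. Book value $28,100.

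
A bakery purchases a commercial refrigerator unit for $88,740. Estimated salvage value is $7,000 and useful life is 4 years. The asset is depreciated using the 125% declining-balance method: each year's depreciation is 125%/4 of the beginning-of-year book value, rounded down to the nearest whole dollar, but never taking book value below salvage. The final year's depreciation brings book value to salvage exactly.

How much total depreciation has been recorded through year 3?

$59,903

Depreciable base = $88,740 − $7,000 = $81,740.
Year 1: ⌊$88,740 × 125%/4⌋ = $27,731. Book value $61,009.
Year 2: ⌊$61,009 × 125%/4⌋ = $19,065. Book value $41,944.
Year 3: ⌊$41,944 × 125%/4⌋ = $13,107. Book value $28,837.
Accumulated through year 3 = $88,740 − $28,837 = $59,903.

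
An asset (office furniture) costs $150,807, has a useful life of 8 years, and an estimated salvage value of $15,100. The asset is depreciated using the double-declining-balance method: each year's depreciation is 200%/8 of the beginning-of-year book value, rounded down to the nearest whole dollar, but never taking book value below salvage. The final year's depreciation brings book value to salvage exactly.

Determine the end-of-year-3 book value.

Depreciable base = $150,807 − $15,100 = $135,707.
Year 1: ⌊$150,807 × 200%/8⌋ = $37,701. Book value $113,106.
Year 2: ⌊$113,106 × 200%/8⌋ = $28,276. Book value $84,830.
Year 3: ⌊$84,830 × 200%/8⌋ = $21,207. Book value $63,623.

$63,623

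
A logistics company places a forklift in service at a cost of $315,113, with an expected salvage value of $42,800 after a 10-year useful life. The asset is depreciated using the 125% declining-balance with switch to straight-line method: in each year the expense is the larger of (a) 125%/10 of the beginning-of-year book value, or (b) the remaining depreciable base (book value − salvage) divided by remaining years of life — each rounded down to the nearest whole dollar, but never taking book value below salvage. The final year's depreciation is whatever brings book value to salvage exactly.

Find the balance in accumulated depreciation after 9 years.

$248,660

Depreciable base = $315,113 − $42,800 = $272,313.
Year 1: DB = ⌊$315,113 × 125%/10⌋ = $39,389; SL = ⌊$272,313/10⌋ = $27,231 → take DB $39,389. Book value $275,724.
Year 2: DB = ⌊$275,724 × 125%/10⌋ = $34,465; SL = ⌊$232,924/9⌋ = $25,880 → take DB $34,465. Book value $241,259.
Year 3: DB = ⌊$241,259 × 125%/10⌋ = $30,157; SL = ⌊$198,459/8⌋ = $24,807 → take DB $30,157. Book value $211,102.
Year 4: DB = ⌊$211,102 × 125%/10⌋ = $26,387; SL = ⌊$168,302/7⌋ = $24,043 → take DB $26,387. Book value $184,715.
Year 5: DB = ⌊$184,715 × 125%/10⌋ = $23,089; SL = ⌊$141,915/6⌋ = $23,652 → take SL $23,652. Book value $161,063.
Year 6: DB = ⌊$161,063 × 125%/10⌋ = $20,132; SL = ⌊$118,263/5⌋ = $23,652 → take SL $23,652. Book value $137,411.
Year 7: DB = ⌊$137,411 × 125%/10⌋ = $17,176; SL = ⌊$94,611/4⌋ = $23,652 → take SL $23,652. Book value $113,759.
Year 8: DB = ⌊$113,759 × 125%/10⌋ = $14,219; SL = ⌊$70,959/3⌋ = $23,653 → take SL $23,653. Book value $90,106.
Year 9: DB = ⌊$90,106 × 125%/10⌋ = $11,263; SL = ⌊$47,306/2⌋ = $23,653 → take SL $23,653. Book value $66,453.
Accumulated through year 9 = $315,113 − $66,453 = $248,660.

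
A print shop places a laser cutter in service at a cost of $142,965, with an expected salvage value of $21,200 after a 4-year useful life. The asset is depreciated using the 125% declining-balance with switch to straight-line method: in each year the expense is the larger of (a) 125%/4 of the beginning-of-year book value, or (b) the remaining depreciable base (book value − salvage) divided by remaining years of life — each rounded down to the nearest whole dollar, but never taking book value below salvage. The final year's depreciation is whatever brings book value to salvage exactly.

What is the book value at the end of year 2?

Depreciable base = $142,965 − $21,200 = $121,765.
Year 1: DB = ⌊$142,965 × 125%/4⌋ = $44,676; SL = ⌊$121,765/4⌋ = $30,441 → take DB $44,676. Book value $98,289.
Year 2: DB = ⌊$98,289 × 125%/4⌋ = $30,715; SL = ⌊$77,089/3⌋ = $25,696 → take DB $30,715. Book value $67,574.

$67,574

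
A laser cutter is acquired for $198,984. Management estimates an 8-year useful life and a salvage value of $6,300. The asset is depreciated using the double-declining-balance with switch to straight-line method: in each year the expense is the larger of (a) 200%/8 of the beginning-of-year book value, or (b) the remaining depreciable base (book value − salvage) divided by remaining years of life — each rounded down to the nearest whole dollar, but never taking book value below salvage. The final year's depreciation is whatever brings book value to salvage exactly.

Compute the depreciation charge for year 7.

$13,640

Depreciable base = $198,984 − $6,300 = $192,684.
Year 1: DB = ⌊$198,984 × 200%/8⌋ = $49,746; SL = ⌊$192,684/8⌋ = $24,085 → take DB $49,746. Book value $149,238.
Year 2: DB = ⌊$149,238 × 200%/8⌋ = $37,309; SL = ⌊$142,938/7⌋ = $20,419 → take DB $37,309. Book value $111,929.
Year 3: DB = ⌊$111,929 × 200%/8⌋ = $27,982; SL = ⌊$105,629/6⌋ = $17,604 → take DB $27,982. Book value $83,947.
Year 4: DB = ⌊$83,947 × 200%/8⌋ = $20,986; SL = ⌊$77,647/5⌋ = $15,529 → take DB $20,986. Book value $62,961.
Year 5: DB = ⌊$62,961 × 200%/8⌋ = $15,740; SL = ⌊$56,661/4⌋ = $14,165 → take DB $15,740. Book value $47,221.
Year 6: DB = ⌊$47,221 × 200%/8⌋ = $11,805; SL = ⌊$40,921/3⌋ = $13,640 → take SL $13,640. Book value $33,581.
Year 7: DB = ⌊$33,581 × 200%/8⌋ = $8,395; SL = ⌊$27,281/2⌋ = $13,640 → take SL $13,640. Book value $19,941.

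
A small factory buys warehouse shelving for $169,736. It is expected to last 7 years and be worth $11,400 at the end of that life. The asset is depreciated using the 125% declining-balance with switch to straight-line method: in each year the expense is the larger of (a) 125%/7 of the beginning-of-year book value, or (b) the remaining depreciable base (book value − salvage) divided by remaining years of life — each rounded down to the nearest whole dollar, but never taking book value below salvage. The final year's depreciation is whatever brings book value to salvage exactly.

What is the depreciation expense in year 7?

Depreciable base = $169,736 − $11,400 = $158,336.
Year 1: DB = ⌊$169,736 × 125%/7⌋ = $30,310; SL = ⌊$158,336/7⌋ = $22,619 → take DB $30,310. Book value $139,426.
Year 2: DB = ⌊$139,426 × 125%/7⌋ = $24,897; SL = ⌊$128,026/6⌋ = $21,337 → take DB $24,897. Book value $114,529.
Year 3: DB = ⌊$114,529 × 125%/7⌋ = $20,451; SL = ⌊$103,129/5⌋ = $20,625 → take SL $20,625. Book value $93,904.
Year 4: DB = ⌊$93,904 × 125%/7⌋ = $16,768; SL = ⌊$82,504/4⌋ = $20,626 → take SL $20,626. Book value $73,278.
Year 5: DB = ⌊$73,278 × 125%/7⌋ = $13,085; SL = ⌊$61,878/3⌋ = $20,626 → take SL $20,626. Book value $52,652.
Year 6: DB = ⌊$52,652 × 125%/7⌋ = $9,402; SL = ⌊$41,252/2⌋ = $20,626 → take SL $20,626. Book value $32,026.
Year 7 (final): $32,026 − $11,400 = $20,626. Book value $11,400.

$20,626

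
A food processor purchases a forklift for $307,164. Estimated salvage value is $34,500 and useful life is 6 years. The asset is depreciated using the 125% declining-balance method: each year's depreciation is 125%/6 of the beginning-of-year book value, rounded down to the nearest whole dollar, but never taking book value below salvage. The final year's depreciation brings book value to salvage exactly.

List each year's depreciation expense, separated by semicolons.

Depreciable base = $307,164 − $34,500 = $272,664.
Year 1: ⌊$307,164 × 125%/6⌋ = $63,992. Book value $243,172.
Year 2: ⌊$243,172 × 125%/6⌋ = $50,660. Book value $192,512.
Year 3: ⌊$192,512 × 125%/6⌋ = $40,106. Book value $152,406.
Year 4: ⌊$152,406 × 125%/6⌋ = $31,751. Book value $120,655.
Year 5: ⌊$120,655 × 125%/6⌋ = $25,136. Book value $95,519.
Year 6 (final): $95,519 − $34,500 = $61,019. Book value $34,500.

$63,992; $50,660; $40,106; $31,751; $25,136; $61,019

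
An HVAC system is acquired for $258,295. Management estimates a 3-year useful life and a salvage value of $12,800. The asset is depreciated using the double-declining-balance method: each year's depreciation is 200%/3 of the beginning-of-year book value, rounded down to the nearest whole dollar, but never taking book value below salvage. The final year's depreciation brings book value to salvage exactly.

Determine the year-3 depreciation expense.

$15,900

Depreciable base = $258,295 − $12,800 = $245,495.
Year 1: ⌊$258,295 × 200%/3⌋ = $172,196. Book value $86,099.
Year 2: ⌊$86,099 × 200%/3⌋ = $57,399. Book value $28,700.
Year 3 (final): $28,700 − $12,800 = $15,900. Book value $12,800.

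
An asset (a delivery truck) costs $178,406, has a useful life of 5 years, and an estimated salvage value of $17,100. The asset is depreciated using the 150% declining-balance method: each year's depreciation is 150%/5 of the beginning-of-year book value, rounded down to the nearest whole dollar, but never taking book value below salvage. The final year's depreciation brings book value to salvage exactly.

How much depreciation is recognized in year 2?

$37,465

Depreciable base = $178,406 − $17,100 = $161,306.
Year 1: ⌊$178,406 × 150%/5⌋ = $53,521. Book value $124,885.
Year 2: ⌊$124,885 × 150%/5⌋ = $37,465. Book value $87,420.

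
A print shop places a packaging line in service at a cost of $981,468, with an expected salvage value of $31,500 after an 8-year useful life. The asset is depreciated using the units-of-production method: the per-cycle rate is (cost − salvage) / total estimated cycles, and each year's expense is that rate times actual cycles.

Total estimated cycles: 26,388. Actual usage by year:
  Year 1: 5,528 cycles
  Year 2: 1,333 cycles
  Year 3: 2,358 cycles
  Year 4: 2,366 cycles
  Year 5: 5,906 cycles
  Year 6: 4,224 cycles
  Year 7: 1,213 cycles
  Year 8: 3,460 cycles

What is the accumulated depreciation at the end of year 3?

Depreciable base = $981,468 − $31,500 = $949,968.
Rate = $949,968 / 26,388 cycles = $36 per cycle.
Year 1: 5,528 × $36 = $199,008. Book value $782,460.
Year 2: 1,333 × $36 = $47,988. Book value $734,472.
Year 3: 2,358 × $36 = $84,888. Book value $649,584.
Accumulated through year 3 = $981,468 − $649,584 = $331,884.

$331,884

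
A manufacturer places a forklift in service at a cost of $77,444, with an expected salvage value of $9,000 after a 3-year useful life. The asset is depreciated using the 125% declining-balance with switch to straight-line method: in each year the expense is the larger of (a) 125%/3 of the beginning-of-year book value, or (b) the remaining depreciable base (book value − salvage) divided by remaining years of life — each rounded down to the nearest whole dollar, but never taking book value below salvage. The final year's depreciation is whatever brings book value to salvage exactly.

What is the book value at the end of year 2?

$26,353

Depreciable base = $77,444 − $9,000 = $68,444.
Year 1: DB = ⌊$77,444 × 125%/3⌋ = $32,268; SL = ⌊$68,444/3⌋ = $22,814 → take DB $32,268. Book value $45,176.
Year 2: DB = ⌊$45,176 × 125%/3⌋ = $18,823; SL = ⌊$36,176/2⌋ = $18,088 → take DB $18,823. Book value $26,353.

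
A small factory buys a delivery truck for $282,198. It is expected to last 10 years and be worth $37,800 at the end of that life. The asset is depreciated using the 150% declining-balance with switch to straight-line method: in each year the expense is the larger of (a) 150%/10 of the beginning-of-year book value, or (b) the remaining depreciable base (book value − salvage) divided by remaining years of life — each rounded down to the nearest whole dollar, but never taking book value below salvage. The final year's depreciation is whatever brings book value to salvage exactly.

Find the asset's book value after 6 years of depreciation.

$106,433

Depreciable base = $282,198 − $37,800 = $244,398.
Year 1: DB = ⌊$282,198 × 150%/10⌋ = $42,329; SL = ⌊$244,398/10⌋ = $24,439 → take DB $42,329. Book value $239,869.
Year 2: DB = ⌊$239,869 × 150%/10⌋ = $35,980; SL = ⌊$202,069/9⌋ = $22,452 → take DB $35,980. Book value $203,889.
Year 3: DB = ⌊$203,889 × 150%/10⌋ = $30,583; SL = ⌊$166,089/8⌋ = $20,761 → take DB $30,583. Book value $173,306.
Year 4: DB = ⌊$173,306 × 150%/10⌋ = $25,995; SL = ⌊$135,506/7⌋ = $19,358 → take DB $25,995. Book value $147,311.
Year 5: DB = ⌊$147,311 × 150%/10⌋ = $22,096; SL = ⌊$109,511/6⌋ = $18,251 → take DB $22,096. Book value $125,215.
Year 6: DB = ⌊$125,215 × 150%/10⌋ = $18,782; SL = ⌊$87,415/5⌋ = $17,483 → take DB $18,782. Book value $106,433.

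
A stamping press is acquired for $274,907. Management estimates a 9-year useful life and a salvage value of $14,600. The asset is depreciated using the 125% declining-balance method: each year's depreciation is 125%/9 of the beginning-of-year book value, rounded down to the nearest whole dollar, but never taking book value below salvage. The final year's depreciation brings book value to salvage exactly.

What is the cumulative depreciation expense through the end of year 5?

Depreciable base = $274,907 − $14,600 = $260,307.
Year 1: ⌊$274,907 × 125%/9⌋ = $38,181. Book value $236,726.
Year 2: ⌊$236,726 × 125%/9⌋ = $32,878. Book value $203,848.
Year 3: ⌊$203,848 × 125%/9⌋ = $28,312. Book value $175,536.
Year 4: ⌊$175,536 × 125%/9⌋ = $24,380. Book value $151,156.
Year 5: ⌊$151,156 × 125%/9⌋ = $20,993. Book value $130,163.
Accumulated through year 5 = $274,907 − $130,163 = $144,744.

$144,744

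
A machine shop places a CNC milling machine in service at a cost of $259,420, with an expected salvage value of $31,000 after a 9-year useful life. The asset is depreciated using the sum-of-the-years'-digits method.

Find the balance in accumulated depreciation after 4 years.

Depreciable base = $259,420 − $31,000 = $228,420.
Sum of the years' digits = 9+8+7+6+5+4+3+2+1 = 45.
Year 1: $228,420 × 9/45 = $45,684. Book value $213,736.
Year 2: $228,420 × 8/45 = $40,608. Book value $173,128.
Year 3: $228,420 × 7/45 = $35,532. Book value $137,596.
Year 4: $228,420 × 6/45 = $30,456. Book value $107,140.
Accumulated through year 4 = $259,420 − $107,140 = $152,280.

$152,280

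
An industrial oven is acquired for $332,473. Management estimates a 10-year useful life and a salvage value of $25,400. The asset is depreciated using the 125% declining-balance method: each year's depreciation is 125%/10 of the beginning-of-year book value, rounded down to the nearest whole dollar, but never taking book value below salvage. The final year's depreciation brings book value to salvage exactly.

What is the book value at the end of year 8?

$114,243

Depreciable base = $332,473 − $25,400 = $307,073.
Year 1: ⌊$332,473 × 125%/10⌋ = $41,559. Book value $290,914.
Year 2: ⌊$290,914 × 125%/10⌋ = $36,364. Book value $254,550.
Year 3: ⌊$254,550 × 125%/10⌋ = $31,818. Book value $222,732.
Year 4: ⌊$222,732 × 125%/10⌋ = $27,841. Book value $194,891.
Year 5: ⌊$194,891 × 125%/10⌋ = $24,361. Book value $170,530.
Year 6: ⌊$170,530 × 125%/10⌋ = $21,316. Book value $149,214.
Year 7: ⌊$149,214 × 125%/10⌋ = $18,651. Book value $130,563.
Year 8: ⌊$130,563 × 125%/10⌋ = $16,320. Book value $114,243.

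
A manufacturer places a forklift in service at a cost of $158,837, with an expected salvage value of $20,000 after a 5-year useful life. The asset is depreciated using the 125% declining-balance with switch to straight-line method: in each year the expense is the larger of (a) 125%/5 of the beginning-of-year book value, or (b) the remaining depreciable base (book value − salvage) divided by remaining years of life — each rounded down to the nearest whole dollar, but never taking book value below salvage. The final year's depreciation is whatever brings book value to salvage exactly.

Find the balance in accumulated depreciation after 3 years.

$92,606

Depreciable base = $158,837 − $20,000 = $138,837.
Year 1: DB = ⌊$158,837 × 125%/5⌋ = $39,709; SL = ⌊$138,837/5⌋ = $27,767 → take DB $39,709. Book value $119,128.
Year 2: DB = ⌊$119,128 × 125%/5⌋ = $29,782; SL = ⌊$99,128/4⌋ = $24,782 → take DB $29,782. Book value $89,346.
Year 3: DB = ⌊$89,346 × 125%/5⌋ = $22,336; SL = ⌊$69,346/3⌋ = $23,115 → take SL $23,115. Book value $66,231.
Accumulated through year 3 = $158,837 − $66,231 = $92,606.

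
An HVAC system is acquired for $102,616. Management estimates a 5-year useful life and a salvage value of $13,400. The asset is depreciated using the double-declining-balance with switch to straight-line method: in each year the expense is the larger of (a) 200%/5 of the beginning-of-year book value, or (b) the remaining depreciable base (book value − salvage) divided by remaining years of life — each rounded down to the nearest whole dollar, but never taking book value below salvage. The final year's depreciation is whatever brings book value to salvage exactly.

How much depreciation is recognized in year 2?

$24,628

Depreciable base = $102,616 − $13,400 = $89,216.
Year 1: DB = ⌊$102,616 × 200%/5⌋ = $41,046; SL = ⌊$89,216/5⌋ = $17,843 → take DB $41,046. Book value $61,570.
Year 2: DB = ⌊$61,570 × 200%/5⌋ = $24,628; SL = ⌊$48,170/4⌋ = $12,042 → take DB $24,628. Book value $36,942.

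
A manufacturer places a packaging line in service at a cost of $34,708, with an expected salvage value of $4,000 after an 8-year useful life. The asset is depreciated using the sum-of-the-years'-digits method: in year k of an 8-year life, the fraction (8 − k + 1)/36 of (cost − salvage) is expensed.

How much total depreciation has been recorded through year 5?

Depreciable base = $34,708 − $4,000 = $30,708.
Sum of the years' digits = 8+7+6+5+4+3+2+1 = 36.
Year 1: $30,708 × 8/36 = $6,824. Book value $27,884.
Year 2: $30,708 × 7/36 = $5,971. Book value $21,913.
Year 3: $30,708 × 6/36 = $5,118. Book value $16,795.
Year 4: $30,708 × 5/36 = $4,265. Book value $12,530.
Year 5: $30,708 × 4/36 = $3,412. Book value $9,118.
Accumulated through year 5 = $34,708 − $9,118 = $25,590.

$25,590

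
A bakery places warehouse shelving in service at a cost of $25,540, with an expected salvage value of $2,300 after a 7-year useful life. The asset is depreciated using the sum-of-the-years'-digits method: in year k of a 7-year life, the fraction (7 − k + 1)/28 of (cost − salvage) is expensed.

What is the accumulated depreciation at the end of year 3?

$14,940

Depreciable base = $25,540 − $2,300 = $23,240.
Sum of the years' digits = 7+6+5+4+3+2+1 = 28.
Year 1: $23,240 × 7/28 = $5,810. Book value $19,730.
Year 2: $23,240 × 6/28 = $4,980. Book value $14,750.
Year 3: $23,240 × 5/28 = $4,150. Book value $10,600.
Accumulated through year 3 = $25,540 − $10,600 = $14,940.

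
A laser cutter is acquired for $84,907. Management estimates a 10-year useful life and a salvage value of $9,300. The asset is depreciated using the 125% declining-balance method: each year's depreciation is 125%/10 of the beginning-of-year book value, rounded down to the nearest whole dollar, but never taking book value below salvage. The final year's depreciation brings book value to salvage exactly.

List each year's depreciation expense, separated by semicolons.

$10,613; $9,286; $8,126; $7,110; $6,221; $5,443; $4,763; $4,168; $3,647; $16,230

Depreciable base = $84,907 − $9,300 = $75,607.
Year 1: ⌊$84,907 × 125%/10⌋ = $10,613. Book value $74,294.
Year 2: ⌊$74,294 × 125%/10⌋ = $9,286. Book value $65,008.
Year 3: ⌊$65,008 × 125%/10⌋ = $8,126. Book value $56,882.
Year 4: ⌊$56,882 × 125%/10⌋ = $7,110. Book value $49,772.
Year 5: ⌊$49,772 × 125%/10⌋ = $6,221. Book value $43,551.
Year 6: ⌊$43,551 × 125%/10⌋ = $5,443. Book value $38,108.
Year 7: ⌊$38,108 × 125%/10⌋ = $4,763. Book value $33,345.
Year 8: ⌊$33,345 × 125%/10⌋ = $4,168. Book value $29,177.
Year 9: ⌊$29,177 × 125%/10⌋ = $3,647. Book value $25,530.
Year 10 (final): $25,530 − $9,300 = $16,230. Book value $9,300.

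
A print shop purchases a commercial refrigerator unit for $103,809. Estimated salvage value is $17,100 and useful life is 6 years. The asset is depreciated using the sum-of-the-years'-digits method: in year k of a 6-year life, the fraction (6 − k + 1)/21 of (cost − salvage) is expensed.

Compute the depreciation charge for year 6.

Depreciable base = $103,809 − $17,100 = $86,709.
Sum of the years' digits = 6+5+4+3+2+1 = 21.
Year 1: $86,709 × 6/21 = $24,774. Book value $79,035.
Year 2: $86,709 × 5/21 = $20,645. Book value $58,390.
Year 3: $86,709 × 4/21 = $16,516. Book value $41,874.
Year 4: $86,709 × 3/21 = $12,387. Book value $29,487.
Year 5: $86,709 × 2/21 = $8,258. Book value $21,229.
Year 6: $86,709 × 1/21 = $4,129. Book value $17,100.

$4,129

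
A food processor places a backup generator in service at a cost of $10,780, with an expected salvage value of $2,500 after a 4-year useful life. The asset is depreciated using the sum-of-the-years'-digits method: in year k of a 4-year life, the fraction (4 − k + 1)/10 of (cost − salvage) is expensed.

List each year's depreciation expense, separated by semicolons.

Depreciable base = $10,780 − $2,500 = $8,280.
Sum of the years' digits = 4+3+2+1 = 10.
Year 1: $8,280 × 4/10 = $3,312. Book value $7,468.
Year 2: $8,280 × 3/10 = $2,484. Book value $4,984.
Year 3: $8,280 × 2/10 = $1,656. Book value $3,328.
Year 4: $8,280 × 1/10 = $828. Book value $2,500.

$3,312; $2,484; $1,656; $828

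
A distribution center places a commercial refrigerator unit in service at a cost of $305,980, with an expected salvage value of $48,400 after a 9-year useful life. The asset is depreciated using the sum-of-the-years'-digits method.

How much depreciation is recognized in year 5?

Depreciable base = $305,980 − $48,400 = $257,580.
Sum of the years' digits = 9+8+7+6+5+4+3+2+1 = 45.
Year 1: $257,580 × 9/45 = $51,516. Book value $254,464.
Year 2: $257,580 × 8/45 = $45,792. Book value $208,672.
Year 3: $257,580 × 7/45 = $40,068. Book value $168,604.
Year 4: $257,580 × 6/45 = $34,344. Book value $134,260.
Year 5: $257,580 × 5/45 = $28,620. Book value $105,640.

$28,620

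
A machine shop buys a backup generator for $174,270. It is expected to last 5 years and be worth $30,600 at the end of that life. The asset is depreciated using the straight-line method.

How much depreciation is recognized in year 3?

Depreciable base = $174,270 − $30,600 = $143,670.
Annual expense = $143,670 / 5 = $28,734.

$28,734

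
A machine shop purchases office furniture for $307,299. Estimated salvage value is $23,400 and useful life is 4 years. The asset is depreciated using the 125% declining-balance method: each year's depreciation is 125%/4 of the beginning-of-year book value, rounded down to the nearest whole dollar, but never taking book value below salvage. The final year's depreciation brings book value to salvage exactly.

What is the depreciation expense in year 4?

$76,458

Depreciable base = $307,299 − $23,400 = $283,899.
Year 1: ⌊$307,299 × 125%/4⌋ = $96,030. Book value $211,269.
Year 2: ⌊$211,269 × 125%/4⌋ = $66,021. Book value $145,248.
Year 3: ⌊$145,248 × 125%/4⌋ = $45,390. Book value $99,858.
Year 4 (final): $99,858 − $23,400 = $76,458. Book value $23,400.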